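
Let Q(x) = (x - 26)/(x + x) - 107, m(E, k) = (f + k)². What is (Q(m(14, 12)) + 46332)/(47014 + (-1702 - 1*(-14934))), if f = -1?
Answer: 11186545/14579532 ≈ 0.76728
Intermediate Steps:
m(E, k) = (-1 + k)²
Q(x) = -107 + (-26 + x)/(2*x) (Q(x) = (-26 + x)/((2*x)) - 107 = (-26 + x)*(1/(2*x)) - 107 = (-26 + x)/(2*x) - 107 = -107 + (-26 + x)/(2*x))
(Q(m(14, 12)) + 46332)/(47014 + (-1702 - 1*(-14934))) = ((-213/2 - 13/(-1 + 12)²) + 46332)/(47014 + (-1702 - 1*(-14934))) = ((-213/2 - 13/(11²)) + 46332)/(47014 + (-1702 + 14934)) = ((-213/2 - 13/121) + 46332)/(47014 + 13232) = ((-213/2 - 13*1/121) + 46332)/60246 = ((-213/2 - 13/121) + 46332)*(1/60246) = (-25799/242 + 46332)*(1/60246) = (11186545/242)*(1/60246) = 11186545/14579532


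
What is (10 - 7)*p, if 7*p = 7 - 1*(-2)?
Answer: 27/7 ≈ 3.8571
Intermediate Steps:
p = 9/7 (p = (7 - 1*(-2))/7 = (7 + 2)/7 = (⅐)*9 = 9/7 ≈ 1.2857)
(10 - 7)*p = (10 - 7)*(9/7) = 3*(9/7) = 27/7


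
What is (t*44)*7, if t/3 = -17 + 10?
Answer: -6468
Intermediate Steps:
t = -21 (t = 3*(-17 + 10) = 3*(-7) = -21)
(t*44)*7 = -21*44*7 = -924*7 = -6468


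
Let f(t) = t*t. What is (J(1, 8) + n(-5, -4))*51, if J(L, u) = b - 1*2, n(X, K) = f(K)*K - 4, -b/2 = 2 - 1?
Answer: -3672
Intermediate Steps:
f(t) = t²
b = -2 (b = -2*(2 - 1) = -2*1 = -2)
n(X, K) = -4 + K³ (n(X, K) = K²*K - 4 = K³ - 4 = -4 + K³)
J(L, u) = -4 (J(L, u) = -2 - 1*2 = -2 - 2 = -4)
(J(1, 8) + n(-5, -4))*51 = (-4 + (-4 + (-4)³))*51 = (-4 + (-4 - 64))*51 = (-4 - 68)*51 = -72*51 = -3672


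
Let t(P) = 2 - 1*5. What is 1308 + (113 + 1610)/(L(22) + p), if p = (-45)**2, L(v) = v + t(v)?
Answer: 2675275/2044 ≈ 1308.8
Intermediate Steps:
t(P) = -3 (t(P) = 2 - 5 = -3)
L(v) = -3 + v (L(v) = v - 3 = -3 + v)
p = 2025
1308 + (113 + 1610)/(L(22) + p) = 1308 + (113 + 1610)/((-3 + 22) + 2025) = 1308 + 1723/(19 + 2025) = 1308 + 1723/2044 = 2675275/2044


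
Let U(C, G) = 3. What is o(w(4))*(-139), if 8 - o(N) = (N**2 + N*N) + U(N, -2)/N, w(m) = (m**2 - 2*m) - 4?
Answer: 13761/4 ≈ 3440.3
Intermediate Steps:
w(m) = -4 + m**2 - 2*m
o(N) = 8 - 3/N - 2*N**2 (o(N) = 8 - ((N**2 + N*N) + 3/N) = 8 - ((N**2 + N**2) + 3/N) = 8 - (2*N**2 + 3/N) = 8 + (-3/N - 2*N**2) = 8 - 3/N - 2*N**2)
o(w(4))*(-139) = (8 - 3/(-4 + 4**2 - 2*4) - 2*(-4 + 4**2 - 2*4)**2)*(-139) = (8 - 3/(-4 + 16 - 8) - 2*(-4 + 16 - 8)**2)*(-139) = (8 - 3/4 - 2*4**2)*(-139) = (8 - 3*1/4 - 2*16)*(-139) = (8 - 3/4 - 32)*(-139) = -99/4*(-139) = 13761/4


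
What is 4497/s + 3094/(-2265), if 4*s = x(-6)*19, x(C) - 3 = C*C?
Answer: 12816722/559455 ≈ 22.909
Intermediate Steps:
x(C) = 3 + C² (x(C) = 3 + C*C = 3 + C²)
s = 741/4 (s = ((3 + (-6)²)*19)/4 = ((3 + 36)*19)/4 = (39*19)/4 = (¼)*741 = 741/4 ≈ 185.25)
4497/s + 3094/(-2265) = 4497/(741/4) + 3094/(-2265) = 4497*(4/741) + 3094*(-1/2265) = 5996/247 - 3094/2265 = 12816722/559455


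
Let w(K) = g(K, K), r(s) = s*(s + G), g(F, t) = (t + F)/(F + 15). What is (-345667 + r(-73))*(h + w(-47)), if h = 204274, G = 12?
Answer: -557617207617/8 ≈ -6.9702e+10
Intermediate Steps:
g(F, t) = (F + t)/(15 + F)
r(s) = s*(12 + s) (r(s) = s*(s + 12) = s*(12 + s))
w(K) = 2*K/(15 + K) (w(K) = (K + K)/(15 + K) = (2*K)/(15 + K) = 2*K/(15 + K))
(-345667 + r(-73))*(h + w(-47)) = (-345667 - 73*(12 - 73))*(204274 + 2*(-47)/(15 - 47)) = (-345667 - 73*(-61))*(204274 + 2*(-47)/(-32)) = (-345667 + 4453)*(204274 + 2*(-47)*(-1/32)) = -341214*(204274 + 47/16) = -341214*3268431/16 = -557617207617/8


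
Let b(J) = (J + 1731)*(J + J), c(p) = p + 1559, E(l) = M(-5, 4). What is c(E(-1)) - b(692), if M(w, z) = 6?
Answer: -3351867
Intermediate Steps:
E(l) = 6
c(p) = 1559 + p
b(J) = 2*J*(1731 + J) (b(J) = (1731 + J)*(2*J) = 2*J*(1731 + J))
c(E(-1)) - b(692) = (1559 + 6) - 2*692*(1731 + 692) = 1565 - 2*692*2423 = 1565 - 1*3353432 = 1565 - 3353432 = -3351867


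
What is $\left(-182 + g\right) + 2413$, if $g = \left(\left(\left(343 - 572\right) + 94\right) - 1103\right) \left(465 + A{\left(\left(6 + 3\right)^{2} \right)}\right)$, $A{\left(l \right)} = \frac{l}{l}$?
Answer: $-574677$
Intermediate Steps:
$A{\left(l \right)} = 1$
$g = -576908$ ($g = \left(\left(\left(343 - 572\right) + 94\right) - 1103\right) \left(465 + 1\right) = \left(\left(-229 + 94\right) - 1103\right) 466 = \left(-135 - 1103\right) 466 = \left(-1238\right) 466 = -576908$)
$\left(-182 + g\right) + 2413 = \left(-182 - 576908\right) + 2413 = -577090 + 2413 = -574677$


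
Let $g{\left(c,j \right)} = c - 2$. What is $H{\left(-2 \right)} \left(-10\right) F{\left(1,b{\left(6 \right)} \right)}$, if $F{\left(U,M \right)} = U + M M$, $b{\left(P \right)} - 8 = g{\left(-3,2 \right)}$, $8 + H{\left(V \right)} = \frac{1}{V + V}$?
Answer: $825$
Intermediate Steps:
$g{\left(c,j \right)} = -2 + c$
$H{\left(V \right)} = -8 + \frac{1}{2 V}$ ($H{\left(V \right)} = -8 + \frac{1}{V + V} = -8 + \frac{1}{2 V}$)
$b{\left(P \right)} = 3$ ($b{\left(P \right)} = 8 - 5 = 3$)
$F{\left(U,M \right)} = U + M^{2}$
$H{\left(-2 \right)} \left(-10\right) F{\left(1,b{\left(6 \right)} \right)} = \left(-8 + \frac{1}{2 \left(-2\right)}\right) \left(-10\right) \left(1 + 3^{2}\right) = \left(-8 + \frac{1}{2} \left(- \frac{1}{2}\right)\right) \left(-10\right) \left(1 + 9\right) = \left(-8 - \frac{1}{4}\right) \left(-10\right) 10 = \left(- \frac{33}{4}\right) \left(-10\right) 10 = \frac{165}{2} \cdot 10 = 825$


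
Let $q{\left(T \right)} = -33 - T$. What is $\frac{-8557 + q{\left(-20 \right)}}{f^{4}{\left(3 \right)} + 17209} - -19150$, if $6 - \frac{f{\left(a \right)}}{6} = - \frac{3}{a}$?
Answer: $\frac{11983704436}{625781} \approx 19150.0$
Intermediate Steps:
$f{\left(a \right)} = 36 + \frac{18}{a}$ ($f{\left(a \right)} = 36 - 6 \left(- \frac{3}{a}\right) = 36 + \frac{18}{a}$)
$\frac{-8557 + q{\left(-20 \right)}}{f^{4}{\left(3 \right)} + 17209} - -19150 = \frac{-8557 - 13}{\left(36 + \frac{18}{3}\right)^{4} + 17209} - -19150 = \frac{-8557 + \left(-33 + 20\right)}{\left(36 + 18 \cdot \frac{1}{3}\right)^{4} + 17209} + 19150 = \frac{-8557 - 13}{\left(36 + 6\right)^{4} + 17209} + 19150 = - \frac{8570}{42^{4} + 17209} + 19150 = - \frac{8570}{3111696 + 17209} + 19150 = - \frac{8570}{3128905} + 19150 = \left(-8570\right) \frac{1}{3128905} + 19150 = - \frac{1714}{625781} + 19150 = \frac{11983704436}{625781}$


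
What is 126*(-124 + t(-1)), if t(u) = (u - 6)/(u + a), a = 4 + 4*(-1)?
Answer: -14742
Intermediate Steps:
a = 0 (a = 4 - 4 = 0)
t(u) = (-6 + u)/u (t(u) = (u - 6)/(u + 0) = (-6 + u)/u)
126*(-124 + t(-1)) = 126*(-124 + (-6 - 1)/(-1)) = 126*(-124 - 1*(-7)) = 126*(-124 + 7) = 126*(-117) = -14742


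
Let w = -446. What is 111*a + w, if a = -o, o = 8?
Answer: -1334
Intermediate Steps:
a = -8 (a = -1*8 = -8)
111*a + w = 111*(-8) - 446 = -888 - 446 = -1334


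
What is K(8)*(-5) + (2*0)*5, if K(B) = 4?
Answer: -20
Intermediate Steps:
K(8)*(-5) + (2*0)*5 = 4*(-5) + (2*0)*5 = -20 + 0*5 = -20 + 0 = -20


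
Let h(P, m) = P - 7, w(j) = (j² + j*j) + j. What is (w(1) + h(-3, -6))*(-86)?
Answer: 602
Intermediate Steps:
w(j) = j + 2*j² (w(j) = (j² + j²) + j = 2*j² + j = j + 2*j²)
h(P, m) = -7 + P
(w(1) + h(-3, -6))*(-86) = (1*(1 + 2*1) + (-7 - 3))*(-86) = (1*(1 + 2) - 10)*(-86) = (1*3 - 10)*(-86) = (3 - 10)*(-86) = -7*(-86) = 602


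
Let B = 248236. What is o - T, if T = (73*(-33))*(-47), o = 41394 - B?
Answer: -320065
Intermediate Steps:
o = -206842 (o = 41394 - 1*248236 = 41394 - 248236 = -206842)
T = 113223 (T = -2409*(-47) = 113223)
o - T = -206842 - 1*113223 = -206842 - 113223 = -320065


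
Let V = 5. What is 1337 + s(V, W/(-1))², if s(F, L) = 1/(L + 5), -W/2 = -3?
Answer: 1338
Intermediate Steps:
W = 6 (W = -2*(-3) = 6)
s(F, L) = 1/(5 + L)
1337 + s(V, W/(-1))² = 1337 + (1/(5 + 6/(-1)))² = 1337 + (1/(5 + 6*(-1)))² = 1337 + (1/(5 - 6))² = 1337 + (1/(-1))² = 1337 + (-1)² = 1337 + 1 = 1338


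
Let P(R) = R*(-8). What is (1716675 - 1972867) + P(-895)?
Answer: -249032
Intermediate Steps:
P(R) = -8*R
(1716675 - 1972867) + P(-895) = (1716675 - 1972867) - 8*(-895) = -256192 + 7160 = -249032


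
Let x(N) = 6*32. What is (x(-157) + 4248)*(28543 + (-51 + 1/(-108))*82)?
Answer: 973435220/9 ≈ 1.0816e+8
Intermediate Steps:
x(N) = 192
(x(-157) + 4248)*(28543 + (-51 + 1/(-108))*82) = (192 + 4248)*(28543 + (-51 + 1/(-108))*82) = 4440*(28543 + (-51 - 1/108)*82) = 4440*(28543 - 5509/108*82) = 4440*(28543 - 225869/54) = 4440*(1315453/54) = 973435220/9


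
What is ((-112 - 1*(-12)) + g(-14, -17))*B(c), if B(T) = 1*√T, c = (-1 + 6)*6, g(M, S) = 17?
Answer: -83*√30 ≈ -454.61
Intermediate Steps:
c = 30 (c = 5*6 = 30)
B(T) = √T
((-112 - 1*(-12)) + g(-14, -17))*B(c) = ((-112 - 1*(-12)) + 17)*√30 = ((-112 + 12) + 17)*√30 = (-100 + 17)*√30 = -83*√30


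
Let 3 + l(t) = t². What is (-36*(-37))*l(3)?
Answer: 7992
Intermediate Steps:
l(t) = -3 + t²
(-36*(-37))*l(3) = (-36*(-37))*(-3 + 3²) = 1332*(-3 + 9) = 1332*6 = 7992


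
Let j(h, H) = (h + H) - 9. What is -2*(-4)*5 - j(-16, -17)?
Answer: 82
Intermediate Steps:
j(h, H) = -9 + H + h (j(h, H) = (H + h) - 9 = -9 + H + h)
-2*(-4)*5 - j(-16, -17) = -2*(-4)*5 - (-9 - 17 - 16) = 8*5 - 1*(-42) = 40 + 42 = 82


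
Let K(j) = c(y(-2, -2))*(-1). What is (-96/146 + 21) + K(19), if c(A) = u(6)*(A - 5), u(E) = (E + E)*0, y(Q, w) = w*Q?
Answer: 1485/73 ≈ 20.342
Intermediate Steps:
y(Q, w) = Q*w
u(E) = 0 (u(E) = (2*E)*0 = 0)
c(A) = 0 (c(A) = 0*(A - 5) = 0*(-5 + A) = 0)
K(j) = 0 (K(j) = 0*(-1) = 0)
(-96/146 + 21) + K(19) = (-96/146 + 21) + 0 = (-96*1/146 + 21) + 0 = (-48/73 + 21) + 0 = 1485/73 + 0 = 1485/73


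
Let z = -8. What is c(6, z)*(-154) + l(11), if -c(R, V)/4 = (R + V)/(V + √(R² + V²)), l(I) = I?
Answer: -605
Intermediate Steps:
c(R, V) = -4*(R + V)/(V + √(R² + V²))
c(6, z)*(-154) + l(11) = (4*(-1*6 - 1*(-8))/(-8 + √(6² + (-8)²)))*(-154) + 11 = (4*(-6 + 8)/(-8 + √(36 + 64)))*(-154) + 11 = (4*2/(-8 + √100))*(-154) + 11 = (4*2/(-8 + 10))*(-154) + 11 = (4*2/2)*(-154) + 11 = (4*(½)*2)*(-154) + 11 = 4*(-154) + 11 = -616 + 11 = -605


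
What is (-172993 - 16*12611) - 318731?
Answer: -693500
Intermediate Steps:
(-172993 - 16*12611) - 318731 = (-172993 - 201776) - 318731 = -374769 - 318731 = -693500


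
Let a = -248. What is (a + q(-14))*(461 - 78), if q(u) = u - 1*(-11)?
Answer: -96133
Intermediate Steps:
q(u) = 11 + u (q(u) = u + 11 = 11 + u)
(a + q(-14))*(461 - 78) = (-248 + (11 - 14))*(461 - 78) = (-248 - 3)*383 = -251*383 = -96133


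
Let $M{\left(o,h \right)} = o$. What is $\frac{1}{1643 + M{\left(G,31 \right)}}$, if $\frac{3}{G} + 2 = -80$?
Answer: $\frac{82}{134723} \approx 0.00060866$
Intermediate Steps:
$G = - \frac{3}{82}$ ($G = \frac{3}{-2 - 80} = \frac{3}{-82} = 3 \left(- \frac{1}{82}\right) = - \frac{3}{82} \approx -0.036585$)
$\frac{1}{1643 + M{\left(G,31 \right)}} = \frac{1}{1643 - \frac{3}{82}} = \frac{1}{\frac{134723}{82}} = \frac{82}{134723}$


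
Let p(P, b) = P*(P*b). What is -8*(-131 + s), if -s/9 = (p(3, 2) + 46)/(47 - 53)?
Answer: 280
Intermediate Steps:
p(P, b) = b*P²
s = 96 (s = -9*(2*3² + 46)/(47 - 53) = -9*(2*9 + 46)/(-6) = -9*(18 + 46)*(-1)/6 = -576*(-1)/6 = -9*(-32/3) = 96)
-8*(-131 + s) = -8*(-131 + 96) = -8*(-35) = 280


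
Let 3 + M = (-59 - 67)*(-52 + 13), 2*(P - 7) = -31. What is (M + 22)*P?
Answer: -83861/2 ≈ -41931.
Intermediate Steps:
P = -17/2 (P = 7 + (½)*(-31) = 7 - 31/2 = -17/2 ≈ -8.5000)
M = 4911 (M = -3 + (-59 - 67)*(-52 + 13) = -3 - 126*(-39) = -3 + 4914 = 4911)
(M + 22)*P = (4911 + 22)*(-17/2) = 4933*(-17/2) = -83861/2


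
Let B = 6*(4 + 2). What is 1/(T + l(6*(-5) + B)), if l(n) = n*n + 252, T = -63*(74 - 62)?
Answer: -1/468 ≈ -0.0021368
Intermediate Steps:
B = 36 (B = 6*6 = 36)
T = -756 (T = -63*12 = -756)
l(n) = 252 + n² (l(n) = n² + 252 = 252 + n²)
1/(T + l(6*(-5) + B)) = 1/(-756 + (252 + (6*(-5) + 36)²)) = 1/(-756 + (252 + (-30 + 36)²)) = 1/(-756 + (252 + 6²)) = 1/(-756 + (252 + 36)) = 1/(-756 + 288) = 1/(-468) = -1/468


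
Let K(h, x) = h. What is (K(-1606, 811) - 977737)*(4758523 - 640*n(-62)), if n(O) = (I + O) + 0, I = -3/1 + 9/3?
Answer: -4699086520629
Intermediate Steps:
I = 0 (I = -3*1 + 9*(⅓) = -3 + 3 = 0)
n(O) = O (n(O) = (0 + O) + 0 = O + 0 = O)
(K(-1606, 811) - 977737)*(4758523 - 640*n(-62)) = (-1606 - 977737)*(4758523 - 640*(-62)) = -979343*(4758523 + 39680) = -979343*4798203 = -4699086520629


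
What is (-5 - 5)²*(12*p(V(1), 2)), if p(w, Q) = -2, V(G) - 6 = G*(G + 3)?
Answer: -2400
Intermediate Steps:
V(G) = 6 + G*(3 + G) (V(G) = 6 + G*(G + 3) = 6 + G*(3 + G))
(-5 - 5)²*(12*p(V(1), 2)) = (-5 - 5)²*(12*(-2)) = (-10)²*(-24) = 100*(-24) = -2400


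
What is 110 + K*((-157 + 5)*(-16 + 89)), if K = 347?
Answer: -3850202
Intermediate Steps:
110 + K*((-157 + 5)*(-16 + 89)) = 110 + 347*((-157 + 5)*(-16 + 89)) = 110 + 347*(-152*73) = 110 + 347*(-11096) = 110 - 3850312 = -3850202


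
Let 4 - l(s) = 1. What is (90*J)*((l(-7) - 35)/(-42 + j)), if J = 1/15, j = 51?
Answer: -64/3 ≈ -21.333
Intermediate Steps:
l(s) = 3 (l(s) = 4 - 1*1 = 4 - 1 = 3)
J = 1/15 ≈ 0.066667
(90*J)*((l(-7) - 35)/(-42 + j)) = (90*(1/15))*((3 - 35)/(-42 + 51)) = 6*(-32/9) = -64/3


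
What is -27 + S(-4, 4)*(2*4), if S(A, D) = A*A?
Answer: 101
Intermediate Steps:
S(A, D) = A²
-27 + S(-4, 4)*(2*4) = -27 + (-4)²*(2*4) = -27 + 16*8 = -27 + 128 = 101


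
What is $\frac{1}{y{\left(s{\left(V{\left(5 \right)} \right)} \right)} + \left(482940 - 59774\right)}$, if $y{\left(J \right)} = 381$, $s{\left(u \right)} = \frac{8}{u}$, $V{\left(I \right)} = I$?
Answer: $\frac{1}{423547} \approx 2.361 \cdot 10^{-6}$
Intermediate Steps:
$\frac{1}{y{\left(s{\left(V{\left(5 \right)} \right)} \right)} + \left(482940 - 59774\right)} = \frac{1}{381 + \left(482940 - 59774\right)} = \frac{1}{381 + 423166} = \frac{1}{423547}$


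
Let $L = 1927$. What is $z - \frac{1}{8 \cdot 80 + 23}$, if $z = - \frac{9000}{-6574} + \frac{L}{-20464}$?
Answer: $\frac{56787604345}{44596806384} \approx 1.2734$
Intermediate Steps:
$z = \frac{85753951}{67265168}$ ($z = - \frac{9000}{-6574} + \frac{1927}{-20464} = \left(-9000\right) \left(- \frac{1}{6574}\right) + 1927 \left(- \frac{1}{20464}\right) = \frac{4500}{3287} - \frac{1927}{20464} = \frac{85753951}{67265168} \approx 1.2749$)
$z - \frac{1}{8 \cdot 80 + 23} = \frac{85753951}{67265168} - \frac{1}{8 \cdot 80 + 23} = \frac{85753951}{67265168} - \frac{1}{640 + 23} = \frac{85753951}{67265168} - \frac{1}{663} = \frac{56787604345}{44596806384}$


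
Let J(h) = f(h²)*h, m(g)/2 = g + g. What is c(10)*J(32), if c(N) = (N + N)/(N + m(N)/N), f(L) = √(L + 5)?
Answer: 320*√21 ≈ 1466.4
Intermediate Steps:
m(g) = 4*g (m(g) = 2*(g + g) = 2*(2*g) = 4*g)
f(L) = √(5 + L)
J(h) = h*√(5 + h²) (J(h) = √(5 + h²)*h = h*√(5 + h²))
c(N) = 2*N/(4 + N) (c(N) = (N + N)/(N + (4*N)/N) = (2*N)/(N + 4) = (2*N)/(4 + N) = 2*N/(4 + N))
c(10)*J(32) = (2*10/(4 + 10))*(32*√(5 + 32²)) = (2*10/14)*(32*√(5 + 1024)) = (2*10*(1/14))*(32*√1029) = 10*(32*(7*√21))/7 = 10*(224*√21)/7 = 320*√21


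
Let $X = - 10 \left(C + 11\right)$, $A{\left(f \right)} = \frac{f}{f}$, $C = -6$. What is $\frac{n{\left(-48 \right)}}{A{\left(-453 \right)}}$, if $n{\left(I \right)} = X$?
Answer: $-50$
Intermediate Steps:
$A{\left(f \right)} = 1$
$X = -50$ ($X = - 10 \left(-6 + 11\right) = \left(-10\right) 5 = -50$)
$n{\left(I \right)} = -50$
$\frac{n{\left(-48 \right)}}{A{\left(-453 \right)}} = - \frac{50}{1} = \left(-50\right) 1 = -50$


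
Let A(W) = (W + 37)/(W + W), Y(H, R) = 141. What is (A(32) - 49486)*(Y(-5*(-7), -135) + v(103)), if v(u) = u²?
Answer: -17022813125/32 ≈ -5.3196e+8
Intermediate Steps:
A(W) = (37 + W)/(2*W) (A(W) = (37 + W)/((2*W)) = (37 + W)*(1/(2*W)) = (37 + W)/(2*W))
(A(32) - 49486)*(Y(-5*(-7), -135) + v(103)) = ((½)*(37 + 32)/32 - 49486)*(141 + 103²) = ((½)*(1/32)*69 - 49486)*(141 + 10609) = (69/64 - 49486)*10750 = -3167035/64*10750 = -17022813125/32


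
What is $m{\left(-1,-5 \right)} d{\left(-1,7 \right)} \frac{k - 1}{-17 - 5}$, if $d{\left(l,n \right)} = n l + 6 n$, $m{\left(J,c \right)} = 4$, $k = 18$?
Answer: $- \frac{1190}{11} \approx -108.18$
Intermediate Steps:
$d{\left(l,n \right)} = 6 n + l n$ ($d{\left(l,n \right)} = l n + 6 n = 6 n + l n$)
$m{\left(-1,-5 \right)} d{\left(-1,7 \right)} \frac{k - 1}{-17 - 5} = 4 \cdot 7 \left(6 - 1\right) \frac{18 - 1}{-17 - 5} = 4 \cdot 7 \cdot 5 \frac{17}{-22} = 4 \cdot 35 \cdot 17 \left(- \frac{1}{22}\right) = 140 \left(- \frac{17}{22}\right) = - \frac{1190}{11}$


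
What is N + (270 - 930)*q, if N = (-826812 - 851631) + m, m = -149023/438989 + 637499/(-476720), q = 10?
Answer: -352637448510044511/209274836080 ≈ -1.6850e+6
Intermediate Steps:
m = -350897293071/209274836080 (m = -149023*1/438989 + 637499*(-1/476720) = -149023/438989 - 637499/476720 = -350897293071/209274836080 ≈ -1.6767)
N = -351256234591916511/209274836080 (N = (-826812 - 851631) - 350897293071/209274836080 = -1678443 - 350897293071/209274836080 = -351256234591916511/209274836080 ≈ -1.6784e+6)
N + (270 - 930)*q = -351256234591916511/209274836080 + (270 - 930)*10 = -351256234591916511/209274836080 - 660*10 = -351256234591916511/209274836080 - 6600 = -352637448510044511/209274836080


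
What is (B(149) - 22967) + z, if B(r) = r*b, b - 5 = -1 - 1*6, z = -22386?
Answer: -45651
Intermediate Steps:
b = -2 (b = 5 + (-1 - 1*6) = 5 + (-1 - 6) = 5 - 7 = -2)
B(r) = -2*r (B(r) = r*(-2) = -2*r)
(B(149) - 22967) + z = (-2*149 - 22967) - 22386 = (-298 - 22967) - 22386 = -23265 - 22386 = -45651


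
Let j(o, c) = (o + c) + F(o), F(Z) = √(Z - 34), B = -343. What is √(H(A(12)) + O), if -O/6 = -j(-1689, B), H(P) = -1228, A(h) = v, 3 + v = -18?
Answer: √(-13420 + 6*I*√1723) ≈ 1.075 + 115.85*I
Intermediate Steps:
v = -21 (v = -3 - 18 = -21)
A(h) = -21
F(Z) = √(-34 + Z)
j(o, c) = c + o + √(-34 + o) (j(o, c) = (o + c) + √(-34 + o) = (c + o) + √(-34 + o) = c + o + √(-34 + o))
O = -12192 + 6*I*√1723 (O = -(-6)*(-343 - 1689 + √(-34 - 1689)) = -(-6)*(-343 - 1689 + √(-1723)) = -(-6)*(-343 - 1689 + I*√1723) = -(-6)*(-2032 + I*√1723) = -6*(2032 - I*√1723) = -12192 + 6*I*√1723 ≈ -12192.0 + 249.05*I)
√(H(A(12)) + O) = √(-1228 + (-12192 + 6*I*√1723)) = √(-13420 + 6*I*√1723)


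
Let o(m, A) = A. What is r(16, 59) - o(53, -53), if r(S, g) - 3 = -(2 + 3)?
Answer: 51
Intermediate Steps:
r(S, g) = -2 (r(S, g) = 3 - (2 + 3) = 3 - 1*5 = 3 - 5 = -2)
r(16, 59) - o(53, -53) = -2 - 1*(-53) = -2 + 53 = 51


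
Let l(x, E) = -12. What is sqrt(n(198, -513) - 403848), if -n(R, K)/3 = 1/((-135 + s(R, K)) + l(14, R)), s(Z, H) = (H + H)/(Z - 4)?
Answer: I*sqrt(2447901917105)/2462 ≈ 635.49*I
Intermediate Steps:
s(Z, H) = 2*H/(-4 + Z) (s(Z, H) = (2*H)/(-4 + Z) = 2*H/(-4 + Z))
n(R, K) = -3/(-147 + 2*K/(-4 + R)) (n(R, K) = -3/((-135 + 2*K/(-4 + R)) - 12) = -3/(-147 + 2*K/(-4 + R)))
sqrt(n(198, -513) - 403848) = sqrt(3*(4 - 1*198)/(588 - 147*198 + 2*(-513)) - 403848) = sqrt(3*(4 - 198)/(588 - 29106 - 1026) - 403848) = sqrt(3*(-194)/(-29544) - 403848) = sqrt(3*(-1/29544)*(-194) - 403848) = sqrt(97/4924 - 403848) = sqrt(-1988547455/4924) = I*sqrt(2447901917105)/2462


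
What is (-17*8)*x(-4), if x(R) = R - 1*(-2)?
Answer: 272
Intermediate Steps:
x(R) = 2 + R (x(R) = R + 2 = 2 + R)
(-17*8)*x(-4) = (-17*8)*(2 - 4) = -136*(-2) = 272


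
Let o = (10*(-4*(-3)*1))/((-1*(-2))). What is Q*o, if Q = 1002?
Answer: 60120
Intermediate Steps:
o = 60 (o = (10*(12*1))/2 = (10*12)*(1/2) = 120*(1/2) = 60)
Q*o = 1002*60 = 60120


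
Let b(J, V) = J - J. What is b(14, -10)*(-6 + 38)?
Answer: 0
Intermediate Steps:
b(J, V) = 0
b(14, -10)*(-6 + 38) = 0*(-6 + 38) = 0*32 = 0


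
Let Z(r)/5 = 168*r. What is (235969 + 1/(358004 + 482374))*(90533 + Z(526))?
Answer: 105571246219849559/840378 ≈ 1.2562e+11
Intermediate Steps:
Z(r) = 840*r (Z(r) = 5*(168*r) = 840*r)
(235969 + 1/(358004 + 482374))*(90533 + Z(526)) = (235969 + 1/(358004 + 482374))*(90533 + 840*526) = (235969 + 1/840378)*(90533 + 441840) = (235969 + 1/840378)*532373 = (198303156283/840378)*532373 = 105571246219849559/840378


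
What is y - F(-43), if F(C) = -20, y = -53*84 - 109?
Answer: -4541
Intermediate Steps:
y = -4561 (y = -4452 - 109 = -4561)
y - F(-43) = -4561 - 1*(-20) = -4561 + 20 = -4541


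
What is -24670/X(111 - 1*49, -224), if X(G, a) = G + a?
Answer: 12335/81 ≈ 152.28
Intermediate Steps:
-24670/X(111 - 1*49, -224) = -24670/((111 - 1*49) - 224) = -24670/((111 - 49) - 224) = -24670/(62 - 224) = -24670/(-162) = -24670*(-1/162) = 12335/81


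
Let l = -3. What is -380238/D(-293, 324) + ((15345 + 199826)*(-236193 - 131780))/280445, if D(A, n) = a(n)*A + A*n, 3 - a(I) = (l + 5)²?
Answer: -681194242800257/2412821305 ≈ -2.8232e+5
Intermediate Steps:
a(I) = -1 (a(I) = 3 - (-3 + 5)² = 3 - 1*2² = 3 - 1*4 = 3 - 4 = -1)
D(A, n) = -A + A*n
-380238/D(-293, 324) + ((15345 + 199826)*(-236193 - 131780))/280445 = -380238*(-1/(293*(-1 + 324))) + ((15345 + 199826)*(-236193 - 131780))/280445 = -380238/((-293*323)) + (215171*(-367973))*(1/280445) = -380238/(-94639) - 79177118383*1/280445 = -380238*(-1/94639) - 7197919853/25495 = 380238/94639 - 7197919853/25495 = -681194242800257/2412821305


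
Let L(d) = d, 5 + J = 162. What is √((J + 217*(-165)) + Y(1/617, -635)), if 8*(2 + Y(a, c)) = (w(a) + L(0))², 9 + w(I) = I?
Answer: I*√13567709762/617 ≈ 188.79*I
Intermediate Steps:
J = 157 (J = -5 + 162 = 157)
w(I) = -9 + I
Y(a, c) = -2 + (-9 + a)²/8 (Y(a, c) = -2 + ((-9 + a) + 0)²/8 = -2 + (-9 + a)²/8)
√((J + 217*(-165)) + Y(1/617, -635)) = √((157 + 217*(-165)) + (-2 + (-9 + 1/617)²/8)) = √((157 - 35805) + (-2 + (-9 + 1/617)²/8)) = √(-35648 + (-2 + (-5552/617)²/8)) = √(-35648 + (-2 + (⅛)*(30824704/380689))) = √(-35648 + (-2 + 3853088/380689)) = √(-35648 + 3091710/380689) = √(-13567709762/380689) = I*√13567709762/617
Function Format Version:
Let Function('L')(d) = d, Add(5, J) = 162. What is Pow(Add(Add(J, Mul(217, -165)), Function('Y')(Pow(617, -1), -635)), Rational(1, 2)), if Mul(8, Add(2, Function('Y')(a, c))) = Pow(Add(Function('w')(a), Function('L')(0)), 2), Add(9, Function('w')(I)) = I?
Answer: Mul(Rational(1, 617), I, Pow(13567709762, Rational(1, 2))) ≈ Mul(188.79, I)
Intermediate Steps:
J = 157 (J = Add(-5, 162) = 157)
Function('w')(I) = Add(-9, I)
Function('Y')(a, c) = Add(-2, Mul(Rational(1, 8), Pow(Add(-9, a), 2))) (Function('Y')(a, c) = Add(-2, Mul(Rational(1, 8), Pow(Add(Add(-9, a), 0), 2))) = Add(-2, Mul(Rational(1, 8), Pow(Add(-9, a), 2))))
Pow(Add(Add(J, Mul(217, -165)), Function('Y')(Pow(617, -1), -635)), Rational(1, 2)) = Pow(Add(Add(157, Mul(217, -165)), Add(-2, Mul(Rational(1, 8), Pow(Add(-9, Pow(617, -1)), 2)))), Rational(1, 2)) = Pow(Add(Add(157, -35805), Add(-2, Mul(Rational(1, 8), Pow(Add(-9, Rational(1, 617)), 2)))), Rational(1, 2)) = Pow(Add(-35648, Add(-2, Mul(Rational(1, 8), Pow(Rational(-5552, 617), 2)))), Rational(1, 2)) = Pow(Add(-35648, Add(-2, Mul(Rational(1, 8), Rational(30824704, 380689)))), Rational(1, 2)) = Pow(Add(-35648, Add(-2, Rational(3853088, 380689))), Rational(1, 2)) = Pow(Add(-35648, Rational(3091710, 380689)), Rational(1, 2)) = Pow(Rational(-13567709762, 380689), Rational(1, 2)) = Mul(Rational(1, 617), I, Pow(13567709762, Rational(1, 2)))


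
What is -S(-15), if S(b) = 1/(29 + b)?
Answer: -1/14 ≈ -0.071429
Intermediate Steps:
-S(-15) = -1/(29 - 15) = -1/14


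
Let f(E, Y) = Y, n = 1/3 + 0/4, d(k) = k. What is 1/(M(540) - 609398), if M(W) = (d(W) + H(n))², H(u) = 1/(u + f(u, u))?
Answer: -4/1264703 ≈ -3.1628e-6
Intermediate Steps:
n = ⅓ (n = 1*(⅓) + 0*(¼) = ⅓ + 0 = ⅓ ≈ 0.33333)
H(u) = 1/(2*u) (H(u) = 1/(u + u) = 1/(2*u))
M(W) = (3/2 + W)² (M(W) = (W + 1/(2*(⅓)))² = (W + (½)*3)² = (W + 3/2)² = (3/2 + W)²)
1/(M(540) - 609398) = 1/((3 + 2*540)²/4 - 609398) = 1/((3 + 1080)²/4 - 609398) = 1/((¼)*1083² - 609398) = 1/((¼)*1172889 - 609398) = 1/(1172889/4 - 609398) = 1/(-1264703/4) = -4/1264703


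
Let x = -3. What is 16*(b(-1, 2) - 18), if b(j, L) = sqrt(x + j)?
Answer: -288 + 32*I ≈ -288.0 + 32.0*I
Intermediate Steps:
b(j, L) = sqrt(-3 + j)
16*(b(-1, 2) - 18) = 16*(sqrt(-3 - 1) - 18) = 16*(sqrt(-4) - 18) = 16*(2*I - 18) = 16*(-18 + 2*I) = -288 + 32*I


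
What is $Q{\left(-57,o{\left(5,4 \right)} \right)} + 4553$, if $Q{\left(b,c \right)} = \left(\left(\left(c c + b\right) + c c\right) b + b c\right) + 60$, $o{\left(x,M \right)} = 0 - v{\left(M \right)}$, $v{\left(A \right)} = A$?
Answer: $6266$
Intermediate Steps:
$o{\left(x,M \right)} = - M$ ($o{\left(x,M \right)} = 0 - M = - M$)
$Q{\left(b,c \right)} = 60 + b c + b \left(b + 2 c^{2}\right)$ ($Q{\left(b,c \right)} = \left(\left(\left(c^{2} + b\right) + c^{2}\right) b + b c\right) + 60 = \left(\left(\left(b + c^{2}\right) + c^{2}\right) b + b c\right) + 60 = \left(\left(b + 2 c^{2}\right) b + b c\right) + 60 = \left(b \left(b + 2 c^{2}\right) + b c\right) + 60 = \left(b c + b \left(b + 2 c^{2}\right)\right) + 60 = 60 + b c + b \left(b + 2 c^{2}\right)$)
$Q{\left(-57,o{\left(5,4 \right)} \right)} + 4553 = \left(60 + \left(-57\right)^{2} - 57 \left(\left(-1\right) 4\right) + 2 \left(-57\right) \left(\left(-1\right) 4\right)^{2}\right) + 4553 = \left(60 + 3249 - -228 + 2 \left(-57\right) \left(-4\right)^{2}\right) + 4553 = \left(60 + 3249 + 228 + 2 \left(-57\right) 16\right) + 4553 = \left(60 + 3249 + 228 - 1824\right) + 4553 = 1713 + 4553 = 6266$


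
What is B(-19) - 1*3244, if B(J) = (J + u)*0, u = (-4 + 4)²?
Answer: -3244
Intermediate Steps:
u = 0 (u = 0² = 0)
B(J) = 0 (B(J) = (J + 0)*0 = J*0 = 0)
B(-19) - 1*3244 = 0 - 1*3244 = 0 - 3244 = -3244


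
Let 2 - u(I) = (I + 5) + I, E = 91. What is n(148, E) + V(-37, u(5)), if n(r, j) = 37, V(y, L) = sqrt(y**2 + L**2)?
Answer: 37 + sqrt(1538) ≈ 76.217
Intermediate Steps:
u(I) = -3 - 2*I (u(I) = 2 - ((I + 5) + I) = 2 - ((5 + I) + I) = 2 - (5 + 2*I) = 2 + (-5 - 2*I) = -3 - 2*I)
V(y, L) = sqrt(L**2 + y**2)
n(148, E) + V(-37, u(5)) = 37 + sqrt((-3 - 2*5)**2 + (-37)**2) = 37 + sqrt((-3 - 10)**2 + 1369) = 37 + sqrt((-13)**2 + 1369) = 37 + sqrt(169 + 1369) = 37 + sqrt(1538)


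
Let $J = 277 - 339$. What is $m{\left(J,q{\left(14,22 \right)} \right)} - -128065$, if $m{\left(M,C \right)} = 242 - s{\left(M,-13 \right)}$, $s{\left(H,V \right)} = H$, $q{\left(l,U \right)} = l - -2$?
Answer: $128369$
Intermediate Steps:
$q{\left(l,U \right)} = 2 + l$ ($q{\left(l,U \right)} = l + 2 = 2 + l$)
$J = -62$ ($J = 277 - 339 = -62$)
$m{\left(M,C \right)} = 242 - M$
$m{\left(J,q{\left(14,22 \right)} \right)} - -128065 = \left(242 - -62\right) - -128065 = \left(242 + 62\right) + 128065 = 304 + 128065 = 128369$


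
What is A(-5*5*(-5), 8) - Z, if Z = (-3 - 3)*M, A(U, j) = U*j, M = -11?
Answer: 934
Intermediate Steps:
Z = 66 (Z = (-3 - 3)*(-11) = -6*(-11) = 66)
A(-5*5*(-5), 8) - Z = (-5*5*(-5))*8 - 1*66 = -25*(-5)*8 - 66 = 125*8 - 66 = 1000 - 66 = 934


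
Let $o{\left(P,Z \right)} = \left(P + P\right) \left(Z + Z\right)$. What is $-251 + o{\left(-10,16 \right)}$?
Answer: $-891$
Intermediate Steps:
$o{\left(P,Z \right)} = 4 P Z$ ($o{\left(P,Z \right)} = 2 P 2 Z = 4 P Z$)
$-251 + o{\left(-10,16 \right)} = -251 + 4 \left(-10\right) 16 = -251 - 640 = -891$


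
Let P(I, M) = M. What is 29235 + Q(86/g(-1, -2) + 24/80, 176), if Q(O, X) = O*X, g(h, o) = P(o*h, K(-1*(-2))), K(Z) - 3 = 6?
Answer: 1393631/45 ≈ 30970.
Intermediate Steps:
K(Z) = 9 (K(Z) = 3 + 6 = 9)
g(h, o) = 9
29235 + Q(86/g(-1, -2) + 24/80, 176) = 29235 + (86/9 + 24/80)*176 = 29235 + (86*(⅑) + 24*(1/80))*176 = 29235 + (86/9 + 3/10)*176 = 29235 + (887/90)*176 = 29235 + 78056/45 = 1393631/45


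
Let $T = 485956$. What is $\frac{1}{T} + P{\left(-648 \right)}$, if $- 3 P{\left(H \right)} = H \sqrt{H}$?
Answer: $\frac{1}{485956} + 3888 i \sqrt{2} \approx 2.0578 \cdot 10^{-6} + 5498.5 i$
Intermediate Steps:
$P{\left(H \right)} = - \frac{H^{\frac{3}{2}}}{3}$ ($P{\left(H \right)} = - \frac{H \sqrt{H}}{3} = - \frac{H^{\frac{3}{2}}}{3}$)
$\frac{1}{T} + P{\left(-648 \right)} = \frac{1}{485956} - \frac{\left(-648\right)^{\frac{3}{2}}}{3} = \frac{1}{485956} - \frac{\left(-11664\right) i \sqrt{2}}{3} = \frac{1}{485956} + 3888 i \sqrt{2}$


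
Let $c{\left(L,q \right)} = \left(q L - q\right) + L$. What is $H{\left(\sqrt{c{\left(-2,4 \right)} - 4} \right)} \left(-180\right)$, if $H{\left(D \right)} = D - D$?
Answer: $0$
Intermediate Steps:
$c{\left(L,q \right)} = L - q + L q$ ($c{\left(L,q \right)} = \left(L q - q\right) + L = \left(- q + L q\right) + L = L - q + L q$)
$H{\left(D \right)} = 0$
$H{\left(\sqrt{c{\left(-2,4 \right)} - 4} \right)} \left(-180\right) = 0 \left(-180\right) = 0$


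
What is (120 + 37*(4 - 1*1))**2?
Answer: 53361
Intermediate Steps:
(120 + 37*(4 - 1*1))**2 = (120 + 37*(4 - 1))**2 = (120 + 37*3)**2 = (120 + 111)**2 = 231**2 = 53361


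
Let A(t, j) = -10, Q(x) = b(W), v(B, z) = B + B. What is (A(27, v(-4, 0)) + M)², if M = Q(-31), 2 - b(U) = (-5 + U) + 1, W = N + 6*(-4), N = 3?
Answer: 289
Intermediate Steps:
W = -21 (W = 3 + 6*(-4) = 3 - 24 = -21)
v(B, z) = 2*B
b(U) = 6 - U (b(U) = 2 - ((-5 + U) + 1) = 2 - (-4 + U) = 2 + (4 - U) = 6 - U)
Q(x) = 27 (Q(x) = 6 - 1*(-21) = 6 + 21 = 27)
M = 27
(A(27, v(-4, 0)) + M)² = (-10 + 27)² = 17² = 289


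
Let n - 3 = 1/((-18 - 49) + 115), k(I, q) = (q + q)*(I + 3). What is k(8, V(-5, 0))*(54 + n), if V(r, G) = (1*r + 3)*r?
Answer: 150535/12 ≈ 12545.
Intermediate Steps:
V(r, G) = r*(3 + r) (V(r, G) = (r + 3)*r = (3 + r)*r = r*(3 + r))
k(I, q) = 2*q*(3 + I) (k(I, q) = (2*q)*(3 + I) = 2*q*(3 + I))
n = 145/48 (n = 3 + 1/((-18 - 49) + 115) = 3 + 1/(-67 + 115) = 3 + 1/48 = 145/48 ≈ 3.0208)
k(8, V(-5, 0))*(54 + n) = (2*(-5*(3 - 5))*(3 + 8))*(54 + 145/48) = (2*(-5*(-2))*11)*(2737/48) = (2*10*11)*(2737/48) = 220*(2737/48) = 150535/12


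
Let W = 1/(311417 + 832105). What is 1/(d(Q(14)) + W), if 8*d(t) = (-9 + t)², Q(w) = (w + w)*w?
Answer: 4574088/83871049333 ≈ 5.4537e-5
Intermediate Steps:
Q(w) = 2*w² (Q(w) = (2*w)*w = 2*w²)
W = 1/1143522 ≈ 8.7449e-7
d(t) = (-9 + t)²/8
1/(d(Q(14)) + W) = 1/((-9 + 2*14²)²/8 + 1/1143522) = 1/((-9 + 2*196)²/8 + 1/1143522) = 1/((-9 + 392)²/8 + 1/1143522) = 1/((⅛)*383² + 1/1143522) = 1/((⅛)*146689 + 1/1143522) = 1/(146689/8 + 1/1143522) = 1/(83871049333/4574088) = 4574088/83871049333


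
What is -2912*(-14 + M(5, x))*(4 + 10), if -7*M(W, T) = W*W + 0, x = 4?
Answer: 716352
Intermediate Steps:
M(W, T) = -W**2/7 (M(W, T) = -(W*W + 0)/7 = -(W**2 + 0)/7 = -W**2/7)
-2912*(-14 + M(5, x))*(4 + 10) = -2912*(-14 - 1/7*5**2)*(4 + 10) = -2912*(-14 - 1/7*25)*14 = -2912*(-14 - 25/7)*14 = -(-51168)*14 = -2912*(-246) = 716352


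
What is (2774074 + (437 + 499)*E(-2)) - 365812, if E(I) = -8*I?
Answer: 2423238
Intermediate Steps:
(2774074 + (437 + 499)*E(-2)) - 365812 = (2774074 + (437 + 499)*(-8*(-2))) - 365812 = (2774074 + 936*16) - 365812 = (2774074 + 14976) - 365812 = 2789050 - 365812 = 2423238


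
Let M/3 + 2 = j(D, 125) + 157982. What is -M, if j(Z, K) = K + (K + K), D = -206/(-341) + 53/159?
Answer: -475065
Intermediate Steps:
D = 959/1023 (D = -206*(-1/341) + 53*(1/159) = 206/341 + ⅓ = 959/1023 ≈ 0.93744)
j(Z, K) = 3*K (j(Z, K) = K + 2*K = 3*K)
M = 475065 (M = -6 + 3*(3*125 + 157982) = -6 + 3*(375 + 157982) = -6 + 3*158357 = -6 + 475071 = 475065)
-M = -1*475065 = -475065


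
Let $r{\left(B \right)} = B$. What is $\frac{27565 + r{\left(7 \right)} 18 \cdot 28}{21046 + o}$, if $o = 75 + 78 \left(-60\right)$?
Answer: $\frac{31093}{16441} \approx 1.8912$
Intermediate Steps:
$o = -4605$ ($o = 75 - 4680 = -4605$)
$\frac{27565 + r{\left(7 \right)} 18 \cdot 28}{21046 + o} = \frac{27565 + 7 \cdot 18 \cdot 28}{21046 - 4605} = \frac{27565 + 126 \cdot 28}{16441} = \left(27565 + 3528\right) \frac{1}{16441} = 31093 \cdot \frac{1}{16441} = \frac{31093}{16441}$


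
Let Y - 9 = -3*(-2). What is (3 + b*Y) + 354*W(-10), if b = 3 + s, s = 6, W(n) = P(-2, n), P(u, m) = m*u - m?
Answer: 10758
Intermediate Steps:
P(u, m) = -m + m*u
W(n) = -3*n (W(n) = n*(-1 - 2) = n*(-3) = -3*n)
b = 9 (b = 3 + 6 = 9)
Y = 15 (Y = 9 - 3*(-2) = 9 + 6 = 15)
(3 + b*Y) + 354*W(-10) = (3 + 9*15) + 354*(-3*(-10)) = (3 + 135) + 354*30 = 138 + 10620 = 10758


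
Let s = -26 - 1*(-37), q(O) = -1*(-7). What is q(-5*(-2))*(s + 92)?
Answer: 721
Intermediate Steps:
q(O) = 7
s = 11 (s = -26 + 37 = 11)
q(-5*(-2))*(s + 92) = 7*(11 + 92) = 7*103 = 721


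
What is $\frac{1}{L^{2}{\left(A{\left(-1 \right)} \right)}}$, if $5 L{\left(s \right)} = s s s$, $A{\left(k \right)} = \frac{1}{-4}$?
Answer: $102400$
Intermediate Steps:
$A{\left(k \right)} = - \frac{1}{4}$
$L{\left(s \right)} = \frac{s^{3}}{5}$ ($L{\left(s \right)} = \frac{s s s}{5} = \frac{s^{2} s}{5} = \frac{s^{3}}{5}$)
$\frac{1}{L^{2}{\left(A{\left(-1 \right)} \right)}} = \frac{1}{\left(\frac{\left(- \frac{1}{4}\right)^{3}}{5}\right)^{2}} = \frac{1}{\left(\frac{1}{5} \left(- \frac{1}{64}\right)\right)^{2}} = \frac{1}{\left(- \frac{1}{320}\right)^{2}} = \frac{1}{\frac{1}{102400}} = 102400$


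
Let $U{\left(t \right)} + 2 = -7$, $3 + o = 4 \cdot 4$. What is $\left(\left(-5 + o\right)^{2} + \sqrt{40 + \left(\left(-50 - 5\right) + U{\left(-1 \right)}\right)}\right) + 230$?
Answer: $294 + 2 i \sqrt{6} \approx 294.0 + 4.899 i$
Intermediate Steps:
$o = 13$ ($o = -3 + 4 \cdot 4 = -3 + 16 = 13$)
$U{\left(t \right)} = -9$ ($U{\left(t \right)} = -2 - 7 = -9$)
$\left(\left(-5 + o\right)^{2} + \sqrt{40 + \left(\left(-50 - 5\right) + U{\left(-1 \right)}\right)}\right) + 230 = \left(\left(-5 + 13\right)^{2} + \sqrt{40 - 64}\right) + 230 = \left(8^{2} + \sqrt{40 - 64}\right) + 230 = \left(64 + \sqrt{40 - 64}\right) + 230 = \left(64 + \sqrt{-24}\right) + 230 = \left(64 + 2 i \sqrt{6}\right) + 230 = 294 + 2 i \sqrt{6}$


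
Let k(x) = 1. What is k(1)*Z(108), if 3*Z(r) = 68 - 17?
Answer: 17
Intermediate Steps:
Z(r) = 17 (Z(r) = (68 - 17)/3 = (1/3)*51 = 17)
k(1)*Z(108) = 1*17 = 17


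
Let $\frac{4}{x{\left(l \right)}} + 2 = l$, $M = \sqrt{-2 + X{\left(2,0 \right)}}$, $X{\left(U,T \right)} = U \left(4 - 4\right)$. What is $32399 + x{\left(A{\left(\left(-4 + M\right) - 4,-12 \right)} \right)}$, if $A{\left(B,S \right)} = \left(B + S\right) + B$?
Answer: $\frac{7354543}{227} - \frac{2 i \sqrt{2}}{227} \approx 32399.0 - 0.01246 i$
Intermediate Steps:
$X{\left(U,T \right)} = 0$ ($X{\left(U,T \right)} = U 0 = 0$)
$M = i \sqrt{2}$ ($M = \sqrt{-2 + 0} = \sqrt{-2} = i \sqrt{2} \approx 1.4142 i$)
$A{\left(B,S \right)} = S + 2 B$
$x{\left(l \right)} = \frac{4}{-2 + l}$
$32399 + x{\left(A{\left(\left(-4 + M\right) - 4,-12 \right)} \right)} = 32399 + \frac{4}{-2 - \left(12 - 2 \left(\left(-4 + i \sqrt{2}\right) - 4\right)\right)} = 32399 + \frac{4}{-2 - \left(12 - 2 \left(-8 + i \sqrt{2}\right)\right)} = 32399 + \frac{4}{-2 - \left(28 - 2 i \sqrt{2}\right)} = 32399 + \frac{4}{-30 + 2 i \sqrt{2}}$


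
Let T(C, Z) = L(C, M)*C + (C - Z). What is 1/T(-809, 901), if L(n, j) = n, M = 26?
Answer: 1/652771 ≈ 1.5319e-6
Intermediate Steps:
T(C, Z) = C + C² - Z (T(C, Z) = C*C + (C - Z) = C² + (C - Z) = C + C² - Z)
1/T(-809, 901) = 1/(-809 + (-809)² - 1*901) = 1/(-809 + 654481 - 901) = 1/652771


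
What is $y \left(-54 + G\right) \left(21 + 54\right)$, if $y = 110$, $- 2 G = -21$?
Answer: $-358875$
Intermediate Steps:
$G = \frac{21}{2}$ ($G = \left(- \frac{1}{2}\right) \left(-21\right) = \frac{21}{2} \approx 10.5$)
$y \left(-54 + G\right) \left(21 + 54\right) = 110 \left(-54 + \frac{21}{2}\right) \left(21 + 54\right) = 110 \left(\left(- \frac{87}{2}\right) 75\right) = 110 \left(- \frac{6525}{2}\right) = -358875$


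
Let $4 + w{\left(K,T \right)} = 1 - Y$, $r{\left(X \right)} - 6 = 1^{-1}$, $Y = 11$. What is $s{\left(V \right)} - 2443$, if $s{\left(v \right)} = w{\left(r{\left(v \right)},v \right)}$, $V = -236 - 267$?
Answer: $-2457$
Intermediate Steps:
$V = -503$ ($V = -236 - 267 = -503$)
$r{\left(X \right)} = 7$ ($r{\left(X \right)} = 6 + 1^{-1} = 6 + 1 = 7$)
$w{\left(K,T \right)} = -14$ ($w{\left(K,T \right)} = -4 + \left(1 - 11\right) = -4 - 10 = -14$)
$s{\left(v \right)} = -14$
$s{\left(V \right)} - 2443 = -14 - 2443 = -2457$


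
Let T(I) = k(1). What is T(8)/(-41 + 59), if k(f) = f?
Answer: 1/18 ≈ 0.055556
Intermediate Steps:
T(I) = 1
T(8)/(-41 + 59) = 1/(-41 + 59) = 1/18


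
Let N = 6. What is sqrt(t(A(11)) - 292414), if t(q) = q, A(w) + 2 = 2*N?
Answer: 118*I*sqrt(21) ≈ 540.74*I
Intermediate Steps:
A(w) = 10 (A(w) = -2 + 2*6 = -2 + 12 = 10)
sqrt(t(A(11)) - 292414) = sqrt(10 - 292414) = sqrt(-292404) = 118*I*sqrt(21)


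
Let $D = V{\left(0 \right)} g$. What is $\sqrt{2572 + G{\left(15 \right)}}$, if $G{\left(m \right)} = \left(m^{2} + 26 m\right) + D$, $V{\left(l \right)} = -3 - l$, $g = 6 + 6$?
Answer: $\sqrt{3151} \approx 56.134$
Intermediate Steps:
$g = 12$
$D = -36$ ($D = \left(-3 - 0\right) 12 = \left(-3 + 0\right) 12 = \left(-3\right) 12 = -36$)
$G{\left(m \right)} = -36 + m^{2} + 26 m$ ($G{\left(m \right)} = \left(m^{2} + 26 m\right) - 36 = -36 + m^{2} + 26 m$)
$\sqrt{2572 + G{\left(15 \right)}} = \sqrt{2572 + \left(-36 + 15^{2} + 26 \cdot 15\right)} = \sqrt{2572 + \left(-36 + 225 + 390\right)} = \sqrt{2572 + 579} = \sqrt{3151}$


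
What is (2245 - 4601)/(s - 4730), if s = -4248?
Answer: 1178/4489 ≈ 0.26242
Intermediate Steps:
(2245 - 4601)/(s - 4730) = (2245 - 4601)/(-4248 - 4730) = -2356/(-8978) = -2356*(-1/8978) = 1178/4489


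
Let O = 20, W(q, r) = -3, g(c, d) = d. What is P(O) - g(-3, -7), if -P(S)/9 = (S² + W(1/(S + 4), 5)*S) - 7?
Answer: -2990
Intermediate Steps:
P(S) = 63 - 9*S² + 27*S (P(S) = -9*((S² - 3*S) - 7) = -9*(-7 + S² - 3*S) = 63 - 9*S² + 27*S)
P(O) - g(-3, -7) = (63 - 9*20² + 27*20) - 1*(-7) = (63 - 9*400 + 540) + 7 = (63 - 3600 + 540) + 7 = -2997 + 7 = -2990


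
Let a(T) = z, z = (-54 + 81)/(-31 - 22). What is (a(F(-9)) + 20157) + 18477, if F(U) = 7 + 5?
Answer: 2047575/53 ≈ 38634.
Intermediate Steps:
z = -27/53 (z = 27/(-53) = 27*(-1/53) = -27/53 ≈ -0.50943)
F(U) = 12
a(T) = -27/53
(a(F(-9)) + 20157) + 18477 = (-27/53 + 20157) + 18477 = 1068294/53 + 18477 = 2047575/53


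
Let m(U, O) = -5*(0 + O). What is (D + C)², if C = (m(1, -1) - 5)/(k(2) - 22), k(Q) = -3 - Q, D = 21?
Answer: 441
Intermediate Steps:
m(U, O) = -5*O
C = 0 (C = (-5*(-1) - 5)/((-3 - 1*2) - 22) = (5 - 5)/((-3 - 2) - 22) = 0/(-5 - 22) = 0/(-27) = 0*(-1/27) = 0)
(D + C)² = (21 + 0)² = 21² = 441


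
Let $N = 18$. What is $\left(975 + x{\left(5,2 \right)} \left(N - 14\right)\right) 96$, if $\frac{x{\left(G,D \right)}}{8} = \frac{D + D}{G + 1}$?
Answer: $95648$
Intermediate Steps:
$x{\left(G,D \right)} = \frac{16 D}{1 + G}$ ($x{\left(G,D \right)} = 8 \frac{D + D}{G + 1} = 8 \frac{2 D}{1 + G} = \frac{16 D}{1 + G}$)
$\left(975 + x{\left(5,2 \right)} \left(N - 14\right)\right) 96 = \left(975 + 16 \cdot 2 \frac{1}{1 + 5} \left(18 - 14\right)\right) 96 = \left(975 + 16 \cdot 2 \cdot \frac{1}{6} \cdot 4\right) 96 = \left(975 + \frac{16}{3} \cdot 4\right) 96 = \left(975 + \frac{64}{3}\right) 96 = \frac{2989}{3} \cdot 96 = 95648$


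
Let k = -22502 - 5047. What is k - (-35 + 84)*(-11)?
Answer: -27010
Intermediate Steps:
k = -27549
k - (-35 + 84)*(-11) = -27549 - (-35 + 84)*(-11) = -27549 - 49*(-11) = -27549 - 1*(-539) = -27549 + 539 = -27010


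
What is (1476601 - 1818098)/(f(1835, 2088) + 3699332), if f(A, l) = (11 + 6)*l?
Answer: -341497/3734828 ≈ -0.091436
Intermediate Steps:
f(A, l) = 17*l
(1476601 - 1818098)/(f(1835, 2088) + 3699332) = (1476601 - 1818098)/(17*2088 + 3699332) = -341497/(35496 + 3699332) = -341497/3734828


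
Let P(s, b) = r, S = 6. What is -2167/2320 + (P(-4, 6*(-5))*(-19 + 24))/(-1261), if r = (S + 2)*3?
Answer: -3010987/2925520 ≈ -1.0292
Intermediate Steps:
r = 24 (r = (6 + 2)*3 = 8*3 = 24)
P(s, b) = 24
-2167/2320 + (P(-4, 6*(-5))*(-19 + 24))/(-1261) = -2167/2320 + (24*(-19 + 24))/(-1261) = -2167*1/2320 + (24*5)*(-1/1261) = -2167/2320 + 120*(-1/1261) = -2167/2320 - 120/1261 = -3010987/2925520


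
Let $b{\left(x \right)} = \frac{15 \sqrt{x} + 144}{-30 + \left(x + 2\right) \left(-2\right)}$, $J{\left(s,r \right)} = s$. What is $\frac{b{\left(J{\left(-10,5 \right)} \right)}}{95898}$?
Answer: $- \frac{12}{111881} - \frac{5 i \sqrt{10}}{447524} \approx -0.00010726 - 3.5331 \cdot 10^{-5} i$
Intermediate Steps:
$b{\left(x \right)} = \frac{144 + 15 \sqrt{x}}{-34 - 2 x}$ ($b{\left(x \right)} = \frac{144 + 15 \sqrt{x}}{-30 + \left(2 + x\right) \left(-2\right)} = \frac{144 + 15 \sqrt{x}}{-30 - \left(4 + 2 x\right)} = \frac{144 + 15 \sqrt{x}}{-34 - 2 x}$)
$\frac{b{\left(J{\left(-10,5 \right)} \right)}}{95898} = \frac{\frac{3}{2} \frac{1}{17 - 10} \left(-48 - 5 \sqrt{-10}\right)}{95898} = \frac{3 \left(-48 - 5 i \sqrt{10}\right)}{2 \cdot 7} \cdot \frac{1}{95898} = \frac{3}{2} \cdot \frac{1}{7} \left(-48 - 5 i \sqrt{10}\right) \frac{1}{95898} = \left(- \frac{72}{7} - \frac{15 i \sqrt{10}}{14}\right) \frac{1}{95898} = - \frac{12}{111881} - \frac{5 i \sqrt{10}}{447524}$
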